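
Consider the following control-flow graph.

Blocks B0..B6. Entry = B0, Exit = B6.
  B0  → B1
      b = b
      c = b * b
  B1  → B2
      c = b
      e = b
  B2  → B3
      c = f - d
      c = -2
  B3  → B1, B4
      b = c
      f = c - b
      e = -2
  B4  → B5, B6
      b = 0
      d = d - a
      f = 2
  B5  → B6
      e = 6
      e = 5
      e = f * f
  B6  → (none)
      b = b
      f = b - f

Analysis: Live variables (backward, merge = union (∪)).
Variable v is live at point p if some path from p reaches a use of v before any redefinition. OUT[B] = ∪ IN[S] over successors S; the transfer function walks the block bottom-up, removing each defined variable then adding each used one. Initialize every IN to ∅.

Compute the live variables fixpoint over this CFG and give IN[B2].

Converged values:
  B0:   IN={a, b, d, f}   OUT={a, b, d, f}
  B1:   IN={a, b, d, f}   OUT={a, d, f}
  B2:   IN={a, d, f}   OUT={a, c, d}
  B3:   IN={a, c, d}   OUT={a, b, d, f}
  B4:   IN={a, d}   OUT={b, f}
  B5:   IN={b, f}   OUT={b, f}
  B6:   IN={b, f}   OUT={}

Merge at B2: OUT[B2] = IN[B3] = {a, c, d}
Applying B2's transfer function to that OUT value gives IN[B2] (row B2 above).

Answer: {a, d, f}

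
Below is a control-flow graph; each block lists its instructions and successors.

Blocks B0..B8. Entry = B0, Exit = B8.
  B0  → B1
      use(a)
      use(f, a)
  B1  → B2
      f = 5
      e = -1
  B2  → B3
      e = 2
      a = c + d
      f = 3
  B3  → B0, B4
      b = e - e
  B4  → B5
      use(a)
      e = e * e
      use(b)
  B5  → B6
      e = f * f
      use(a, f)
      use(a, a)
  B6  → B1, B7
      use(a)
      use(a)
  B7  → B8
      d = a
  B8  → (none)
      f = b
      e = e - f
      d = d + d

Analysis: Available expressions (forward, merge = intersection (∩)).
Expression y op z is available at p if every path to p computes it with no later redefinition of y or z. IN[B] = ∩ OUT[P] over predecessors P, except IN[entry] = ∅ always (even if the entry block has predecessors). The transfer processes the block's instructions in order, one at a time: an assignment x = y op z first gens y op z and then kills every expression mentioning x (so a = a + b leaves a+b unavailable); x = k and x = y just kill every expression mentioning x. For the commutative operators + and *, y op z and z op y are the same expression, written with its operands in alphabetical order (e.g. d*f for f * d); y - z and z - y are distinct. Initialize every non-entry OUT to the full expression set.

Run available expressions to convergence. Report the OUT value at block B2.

Answer: {c+d}

Derivation:
Per-block solution:
  B0:   IN={}   OUT={}
  B1:   IN={}   OUT={}
  B2:   IN={}   OUT={c+d}
  B3:   IN={c+d}   OUT={c+d, e-e}
  B4:   IN={c+d, e-e}   OUT={c+d}
  B5:   IN={c+d}   OUT={c+d, f*f}
  B6:   IN={c+d, f*f}   OUT={c+d, f*f}
  B7:   IN={c+d, f*f}   OUT={f*f}
  B8:   IN={f*f}   OUT={}

Merge at B2: IN[B2] = OUT[B1] = {}
Applying B2's transfer function to that IN value gives OUT[B2] (row B2 above).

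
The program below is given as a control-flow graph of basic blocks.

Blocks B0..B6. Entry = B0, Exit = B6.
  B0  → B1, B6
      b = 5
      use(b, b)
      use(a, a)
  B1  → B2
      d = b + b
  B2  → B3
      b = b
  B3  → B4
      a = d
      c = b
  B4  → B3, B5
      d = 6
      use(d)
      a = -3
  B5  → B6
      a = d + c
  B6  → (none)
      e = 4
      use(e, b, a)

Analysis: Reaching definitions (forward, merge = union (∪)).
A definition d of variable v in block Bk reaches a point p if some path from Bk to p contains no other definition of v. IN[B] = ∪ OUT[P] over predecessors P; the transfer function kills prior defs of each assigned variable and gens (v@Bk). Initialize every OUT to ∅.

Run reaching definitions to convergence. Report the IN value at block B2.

Answer: {b@B0, d@B1}

Working:
Fixpoint table:
  B0: | IN={} | OUT={b@B0}
  B1: | IN={b@B0} | OUT={b@B0, d@B1}
  B2: | IN={b@B0, d@B1} | OUT={b@B2, d@B1}
  B3: | IN={a@B4, b@B2, c@B3, d@B1, d@B4} | OUT={a@B3, b@B2, c@B3, d@B1, d@B4}
  B4: | IN={a@B3, b@B2, c@B3, d@B1, d@B4} | OUT={a@B4, b@B2, c@B3, d@B4}
  B5: | IN={a@B4, b@B2, c@B3, d@B4} | OUT={a@B5, b@B2, c@B3, d@B4}
  B6: | IN={a@B5, b@B0, b@B2, c@B3, d@B4} | OUT={a@B5, b@B0, b@B2, c@B3, d@B4, e@B6}

Merge at B2: IN[B2] = OUT[B1] = {b@B0, d@B1}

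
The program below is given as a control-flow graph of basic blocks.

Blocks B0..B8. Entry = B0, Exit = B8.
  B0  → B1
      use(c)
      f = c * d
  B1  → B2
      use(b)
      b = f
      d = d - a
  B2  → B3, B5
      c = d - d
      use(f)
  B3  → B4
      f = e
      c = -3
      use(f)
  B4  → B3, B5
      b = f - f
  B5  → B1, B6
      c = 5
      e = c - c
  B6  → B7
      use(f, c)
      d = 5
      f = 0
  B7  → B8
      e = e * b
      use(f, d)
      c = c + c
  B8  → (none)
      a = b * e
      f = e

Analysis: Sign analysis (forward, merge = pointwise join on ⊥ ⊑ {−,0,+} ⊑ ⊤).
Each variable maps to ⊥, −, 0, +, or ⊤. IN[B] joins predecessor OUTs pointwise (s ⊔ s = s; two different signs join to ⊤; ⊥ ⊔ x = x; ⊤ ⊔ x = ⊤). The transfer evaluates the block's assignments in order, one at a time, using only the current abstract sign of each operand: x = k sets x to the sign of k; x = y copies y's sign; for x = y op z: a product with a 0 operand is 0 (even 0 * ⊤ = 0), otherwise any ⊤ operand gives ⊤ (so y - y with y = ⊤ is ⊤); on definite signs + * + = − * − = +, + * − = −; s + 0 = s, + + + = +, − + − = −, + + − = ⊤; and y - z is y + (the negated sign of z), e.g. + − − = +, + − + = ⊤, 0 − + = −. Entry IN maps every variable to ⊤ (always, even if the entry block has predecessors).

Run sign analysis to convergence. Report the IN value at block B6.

Answer: {a: ⊤, b: ⊤, c: +, d: ⊤, e: ⊤, f: ⊤}

Derivation:
Fixpoint table:
  B0:  IN=(all ⊤)  OUT=(all ⊤)
  B1:  IN=(all ⊤)  OUT=(all ⊤)
  B2:  IN=(all ⊤)  OUT=(all ⊤)
  B3:  IN=(all ⊤)  OUT={c:-; rest ⊤}
  B4:  IN={c:-; rest ⊤}  OUT={c:-; rest ⊤}
  B5:  IN=(all ⊤)  OUT={c:+; rest ⊤}
  B6:  IN={c:+; rest ⊤}  OUT={c:+, d:+, f:0; rest ⊤}
  B7:  IN={c:+, d:+, f:0; rest ⊤}  OUT={c:+, d:+, f:0; rest ⊤}
  B8:  IN={c:+, d:+, f:0; rest ⊤}  OUT={c:+, d:+; rest ⊤}

Merge at B6: IN[B6] = OUT[B5] = {a: ⊤, b: ⊤, c: +, d: ⊤, e: ⊤, f: ⊤}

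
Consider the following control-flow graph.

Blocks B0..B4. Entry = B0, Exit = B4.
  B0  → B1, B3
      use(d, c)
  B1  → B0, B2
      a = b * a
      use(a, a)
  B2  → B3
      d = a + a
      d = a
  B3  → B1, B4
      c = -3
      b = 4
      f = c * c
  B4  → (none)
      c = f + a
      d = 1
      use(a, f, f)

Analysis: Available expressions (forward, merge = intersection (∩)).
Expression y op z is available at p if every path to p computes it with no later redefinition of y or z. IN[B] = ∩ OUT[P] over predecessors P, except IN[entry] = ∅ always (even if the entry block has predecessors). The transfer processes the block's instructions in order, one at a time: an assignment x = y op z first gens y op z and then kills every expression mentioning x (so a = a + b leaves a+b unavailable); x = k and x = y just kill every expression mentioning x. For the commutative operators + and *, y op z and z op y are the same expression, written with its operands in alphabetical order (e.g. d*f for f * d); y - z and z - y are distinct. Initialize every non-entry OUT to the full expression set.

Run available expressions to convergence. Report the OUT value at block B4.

Fixpoint table:
  B0:  IN={}  OUT={}
  B1:  IN={}  OUT={}
  B2:  IN={}  OUT={a+a}
  B3:  IN={}  OUT={c*c}
  B4:  IN={c*c}  OUT={a+f}

Merge at B4: IN[B4] = OUT[B3] = {c*c}
Applying B4's transfer function to that IN value gives OUT[B4] (row B4 above).

Answer: {a+f}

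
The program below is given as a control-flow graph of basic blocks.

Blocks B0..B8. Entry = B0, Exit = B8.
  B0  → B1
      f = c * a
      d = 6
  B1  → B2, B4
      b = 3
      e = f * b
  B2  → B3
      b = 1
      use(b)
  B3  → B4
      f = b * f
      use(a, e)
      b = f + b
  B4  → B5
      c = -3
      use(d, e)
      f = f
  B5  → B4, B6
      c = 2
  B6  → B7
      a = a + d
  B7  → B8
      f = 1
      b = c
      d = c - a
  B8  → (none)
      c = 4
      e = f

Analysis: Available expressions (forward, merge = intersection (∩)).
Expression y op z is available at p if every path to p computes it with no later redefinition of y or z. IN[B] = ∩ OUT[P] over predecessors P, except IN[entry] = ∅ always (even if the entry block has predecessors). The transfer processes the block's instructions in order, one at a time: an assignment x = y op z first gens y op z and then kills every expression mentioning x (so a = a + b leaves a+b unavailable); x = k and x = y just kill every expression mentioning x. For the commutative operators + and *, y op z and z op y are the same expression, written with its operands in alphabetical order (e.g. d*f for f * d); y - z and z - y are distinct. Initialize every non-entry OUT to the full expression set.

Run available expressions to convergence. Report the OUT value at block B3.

Converged values:
  B0: | IN={} | OUT={a*c}
  B1: | IN={a*c} | OUT={a*c, b*f}
  B2: | IN={a*c, b*f} | OUT={a*c}
  B3: | IN={a*c} | OUT={a*c}
  B4: | IN={} | OUT={}
  B5: | IN={} | OUT={}
  B6: | IN={} | OUT={}
  B7: | IN={} | OUT={c-a}
  B8: | IN={c-a} | OUT={}

Merge at B3: IN[B3] = OUT[B2] = {a*c}
Applying B3's transfer function to that IN value gives OUT[B3] (row B3 above).

Answer: {a*c}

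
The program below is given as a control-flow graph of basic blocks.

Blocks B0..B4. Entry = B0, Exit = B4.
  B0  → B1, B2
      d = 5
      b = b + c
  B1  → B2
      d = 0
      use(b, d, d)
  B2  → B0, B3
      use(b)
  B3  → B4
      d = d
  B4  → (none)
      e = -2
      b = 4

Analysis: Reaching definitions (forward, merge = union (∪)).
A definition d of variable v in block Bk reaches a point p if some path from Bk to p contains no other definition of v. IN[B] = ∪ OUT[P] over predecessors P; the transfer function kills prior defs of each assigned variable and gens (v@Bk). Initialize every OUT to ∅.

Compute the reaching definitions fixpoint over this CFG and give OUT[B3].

Fixpoint table:
  B0: | IN={b@B0, d@B0, d@B1} | OUT={b@B0, d@B0}
  B1: | IN={b@B0, d@B0} | OUT={b@B0, d@B1}
  B2: | IN={b@B0, d@B0, d@B1} | OUT={b@B0, d@B0, d@B1}
  B3: | IN={b@B0, d@B0, d@B1} | OUT={b@B0, d@B3}
  B4: | IN={b@B0, d@B3} | OUT={b@B4, d@B3, e@B4}

Merge at B3: IN[B3] = OUT[B2] = {b@B0, d@B0, d@B1}
Applying B3's transfer function to that IN value gives OUT[B3] (row B3 above).

Answer: {b@B0, d@B3}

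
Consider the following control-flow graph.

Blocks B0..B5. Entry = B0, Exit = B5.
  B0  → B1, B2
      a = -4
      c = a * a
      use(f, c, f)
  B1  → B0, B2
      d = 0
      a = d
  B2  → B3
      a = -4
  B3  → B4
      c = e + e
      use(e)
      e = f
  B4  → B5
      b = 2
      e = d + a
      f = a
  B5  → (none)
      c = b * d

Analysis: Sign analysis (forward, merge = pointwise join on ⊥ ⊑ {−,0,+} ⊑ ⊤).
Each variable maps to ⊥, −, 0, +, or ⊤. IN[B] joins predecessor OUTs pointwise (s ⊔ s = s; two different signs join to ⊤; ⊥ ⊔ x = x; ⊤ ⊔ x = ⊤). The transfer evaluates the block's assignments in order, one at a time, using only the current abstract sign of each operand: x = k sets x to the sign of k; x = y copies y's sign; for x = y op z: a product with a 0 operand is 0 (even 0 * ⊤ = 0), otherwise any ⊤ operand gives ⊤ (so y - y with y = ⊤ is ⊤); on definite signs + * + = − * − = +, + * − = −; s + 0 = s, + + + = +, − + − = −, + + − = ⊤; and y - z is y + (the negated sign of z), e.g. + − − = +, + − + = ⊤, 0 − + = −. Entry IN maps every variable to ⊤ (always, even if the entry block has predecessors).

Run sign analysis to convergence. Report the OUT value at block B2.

Answer: {a: -, b: ⊤, c: +, d: ⊤, e: ⊤, f: ⊤}

Derivation:
Fixpoint table:
  B0: | IN=(all ⊤) | OUT={a:-, c:+; rest ⊤}
  B1: | IN={a:-, c:+; rest ⊤} | OUT={a:0, c:+, d:0; rest ⊤}
  B2: | IN={c:+; rest ⊤} | OUT={a:-, c:+; rest ⊤}
  B3: | IN={a:-, c:+; rest ⊤} | OUT={a:-; rest ⊤}
  B4: | IN={a:-; rest ⊤} | OUT={a:-, b:+, f:-; rest ⊤}
  B5: | IN={a:-, b:+, f:-; rest ⊤} | OUT={a:-, b:+, f:-; rest ⊤}

Merge at B2: IN[B2] = OUT[B0] ⊔ OUT[B1] = {a: ⊤, b: ⊤, c: +, d: ⊤, e: ⊤, f: ⊤}
Applying B2's transfer function to that IN value gives OUT[B2] (row B2 above).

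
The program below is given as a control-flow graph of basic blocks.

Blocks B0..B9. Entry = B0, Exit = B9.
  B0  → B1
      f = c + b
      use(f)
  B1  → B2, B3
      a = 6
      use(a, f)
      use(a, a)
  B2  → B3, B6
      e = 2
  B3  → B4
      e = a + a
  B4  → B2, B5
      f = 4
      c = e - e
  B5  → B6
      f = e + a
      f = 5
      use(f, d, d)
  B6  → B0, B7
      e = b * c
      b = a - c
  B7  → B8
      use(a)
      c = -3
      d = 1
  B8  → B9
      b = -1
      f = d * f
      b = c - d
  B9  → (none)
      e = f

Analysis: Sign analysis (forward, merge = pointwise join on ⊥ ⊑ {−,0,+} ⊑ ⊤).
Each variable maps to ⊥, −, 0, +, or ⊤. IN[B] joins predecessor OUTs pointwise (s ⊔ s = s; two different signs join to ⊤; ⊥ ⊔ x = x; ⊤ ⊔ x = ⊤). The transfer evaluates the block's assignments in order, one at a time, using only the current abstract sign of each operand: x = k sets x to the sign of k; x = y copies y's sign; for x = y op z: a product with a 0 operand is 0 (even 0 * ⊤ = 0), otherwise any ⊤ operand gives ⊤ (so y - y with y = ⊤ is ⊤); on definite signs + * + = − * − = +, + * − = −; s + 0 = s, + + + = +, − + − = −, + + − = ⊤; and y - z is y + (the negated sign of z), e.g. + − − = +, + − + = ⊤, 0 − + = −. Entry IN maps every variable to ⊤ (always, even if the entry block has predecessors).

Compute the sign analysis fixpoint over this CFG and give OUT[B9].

Answer: {a: +, b: -, c: -, d: +, e: ⊤, f: ⊤}

Working:
Per-block solution:
  B0:  IN=(all ⊤)  OUT=(all ⊤)
  B1:  IN=(all ⊤)  OUT={a:+; rest ⊤}
  B2:  IN={a:+; rest ⊤}  OUT={a:+, e:+; rest ⊤}
  B3:  IN={a:+; rest ⊤}  OUT={a:+, e:+; rest ⊤}
  B4:  IN={a:+, e:+; rest ⊤}  OUT={a:+, e:+, f:+; rest ⊤}
  B5:  IN={a:+, e:+, f:+; rest ⊤}  OUT={a:+, e:+, f:+; rest ⊤}
  B6:  IN={a:+, e:+; rest ⊤}  OUT={a:+; rest ⊤}
  B7:  IN={a:+; rest ⊤}  OUT={a:+, c:-, d:+; rest ⊤}
  B8:  IN={a:+, c:-, d:+; rest ⊤}  OUT={a:+, b:-, c:-, d:+; rest ⊤}
  B9:  IN={a:+, b:-, c:-, d:+; rest ⊤}  OUT={a:+, b:-, c:-, d:+; rest ⊤}

Merge at B9: IN[B9] = OUT[B8] = {a: +, b: -, c: -, d: +, e: ⊤, f: ⊤}
Applying B9's transfer function to that IN value gives OUT[B9] (row B9 above).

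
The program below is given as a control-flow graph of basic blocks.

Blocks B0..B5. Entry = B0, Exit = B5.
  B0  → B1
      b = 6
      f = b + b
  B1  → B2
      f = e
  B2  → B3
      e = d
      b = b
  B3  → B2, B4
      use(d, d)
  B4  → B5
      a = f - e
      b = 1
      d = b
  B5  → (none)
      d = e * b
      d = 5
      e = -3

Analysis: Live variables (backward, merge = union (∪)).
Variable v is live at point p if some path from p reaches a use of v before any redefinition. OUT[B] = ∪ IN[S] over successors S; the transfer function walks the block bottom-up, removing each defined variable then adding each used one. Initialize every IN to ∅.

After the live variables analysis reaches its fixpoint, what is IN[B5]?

Per-block solution:
  B0: | IN={d, e} | OUT={b, d, e}
  B1: | IN={b, d, e} | OUT={b, d, f}
  B2: | IN={b, d, f} | OUT={b, d, e, f}
  B3: | IN={b, d, e, f} | OUT={b, d, e, f}
  B4: | IN={e, f} | OUT={b, e}
  B5: | IN={b, e} | OUT={}

B5 is the boundary node: OUT[B5] = {}
Applying B5's transfer function to that OUT value gives IN[B5] (row B5 above).

Answer: {b, e}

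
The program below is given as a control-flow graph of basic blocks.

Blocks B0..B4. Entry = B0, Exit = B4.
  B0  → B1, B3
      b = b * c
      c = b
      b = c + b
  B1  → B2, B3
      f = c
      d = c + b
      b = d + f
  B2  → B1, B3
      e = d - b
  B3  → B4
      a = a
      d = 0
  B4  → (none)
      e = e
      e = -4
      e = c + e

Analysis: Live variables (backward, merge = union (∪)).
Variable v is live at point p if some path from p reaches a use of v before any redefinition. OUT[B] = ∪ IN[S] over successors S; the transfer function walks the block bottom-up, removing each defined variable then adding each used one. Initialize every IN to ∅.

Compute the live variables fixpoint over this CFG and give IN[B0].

Answer: {a, b, c, e}

Derivation:
Fixpoint table:
  B0:  IN={a, b, c, e}  OUT={a, b, c, e}
  B1:  IN={a, b, c, e}  OUT={a, b, c, d, e}
  B2:  IN={a, b, c, d}  OUT={a, b, c, e}
  B3:  IN={a, c, e}  OUT={c, e}
  B4:  IN={c, e}  OUT={}

Merge at B0: OUT[B0] = IN[B1] ⊔ IN[B3] = {a, b, c, e}
Applying B0's transfer function to that OUT value gives IN[B0] (row B0 above).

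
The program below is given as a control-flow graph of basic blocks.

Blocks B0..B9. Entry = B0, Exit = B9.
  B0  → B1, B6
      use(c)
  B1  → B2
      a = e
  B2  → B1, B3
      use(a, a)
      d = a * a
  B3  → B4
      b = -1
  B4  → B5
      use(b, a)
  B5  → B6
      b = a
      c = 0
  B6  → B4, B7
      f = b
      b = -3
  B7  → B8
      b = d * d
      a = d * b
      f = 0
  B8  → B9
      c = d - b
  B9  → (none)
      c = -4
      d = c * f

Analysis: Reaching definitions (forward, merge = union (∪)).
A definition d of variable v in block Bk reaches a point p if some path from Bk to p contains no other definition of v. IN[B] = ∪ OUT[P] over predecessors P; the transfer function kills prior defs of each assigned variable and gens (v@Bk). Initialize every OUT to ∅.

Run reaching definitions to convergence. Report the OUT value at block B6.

Answer: {a@B1, b@B6, c@B5, d@B2, f@B6}

Trace:
Fixpoint table:
  B0: | IN={} | OUT={}
  B1: | IN={a@B1, d@B2} | OUT={a@B1, d@B2}
  B2: | IN={a@B1, d@B2} | OUT={a@B1, d@B2}
  B3: | IN={a@B1, d@B2} | OUT={a@B1, b@B3, d@B2}
  B4: | IN={a@B1, b@B3, b@B6, c@B5, d@B2, f@B6} | OUT={a@B1, b@B3, b@B6, c@B5, d@B2, f@B6}
  B5: | IN={a@B1, b@B3, b@B6, c@B5, d@B2, f@B6} | OUT={a@B1, b@B5, c@B5, d@B2, f@B6}
  B6: | IN={a@B1, b@B5, c@B5, d@B2, f@B6} | OUT={a@B1, b@B6, c@B5, d@B2, f@B6}
  B7: | IN={a@B1, b@B6, c@B5, d@B2, f@B6} | OUT={a@B7, b@B7, c@B5, d@B2, f@B7}
  B8: | IN={a@B7, b@B7, c@B5, d@B2, f@B7} | OUT={a@B7, b@B7, c@B8, d@B2, f@B7}
  B9: | IN={a@B7, b@B7, c@B8, d@B2, f@B7} | OUT={a@B7, b@B7, c@B9, d@B9, f@B7}

Merge at B6: IN[B6] = OUT[B0] ⊔ OUT[B5] = {a@B1, b@B5, c@B5, d@B2, f@B6}
Applying B6's transfer function to that IN value gives OUT[B6] (row B6 above).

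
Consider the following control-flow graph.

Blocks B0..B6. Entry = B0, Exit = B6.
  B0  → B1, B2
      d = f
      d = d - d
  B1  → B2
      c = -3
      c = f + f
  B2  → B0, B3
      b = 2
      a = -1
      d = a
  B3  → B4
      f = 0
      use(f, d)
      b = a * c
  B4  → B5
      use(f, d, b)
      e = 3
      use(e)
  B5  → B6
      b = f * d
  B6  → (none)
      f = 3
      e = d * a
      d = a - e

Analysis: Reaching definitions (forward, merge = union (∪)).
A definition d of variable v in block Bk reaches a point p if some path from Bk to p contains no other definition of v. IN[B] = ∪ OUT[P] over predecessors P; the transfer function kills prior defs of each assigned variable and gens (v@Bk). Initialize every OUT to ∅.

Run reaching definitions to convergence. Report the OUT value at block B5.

Converged values:
  B0: | IN={a@B2, b@B2, c@B1, d@B2} | OUT={a@B2, b@B2, c@B1, d@B0}
  B1: | IN={a@B2, b@B2, c@B1, d@B0} | OUT={a@B2, b@B2, c@B1, d@B0}
  B2: | IN={a@B2, b@B2, c@B1, d@B0} | OUT={a@B2, b@B2, c@B1, d@B2}
  B3: | IN={a@B2, b@B2, c@B1, d@B2} | OUT={a@B2, b@B3, c@B1, d@B2, f@B3}
  B4: | IN={a@B2, b@B3, c@B1, d@B2, f@B3} | OUT={a@B2, b@B3, c@B1, d@B2, e@B4, f@B3}
  B5: | IN={a@B2, b@B3, c@B1, d@B2, e@B4, f@B3} | OUT={a@B2, b@B5, c@B1, d@B2, e@B4, f@B3}
  B6: | IN={a@B2, b@B5, c@B1, d@B2, e@B4, f@B3} | OUT={a@B2, b@B5, c@B1, d@B6, e@B6, f@B6}

Merge at B5: IN[B5] = OUT[B4] = {a@B2, b@B3, c@B1, d@B2, e@B4, f@B3}
Applying B5's transfer function to that IN value gives OUT[B5] (row B5 above).

Answer: {a@B2, b@B5, c@B1, d@B2, e@B4, f@B3}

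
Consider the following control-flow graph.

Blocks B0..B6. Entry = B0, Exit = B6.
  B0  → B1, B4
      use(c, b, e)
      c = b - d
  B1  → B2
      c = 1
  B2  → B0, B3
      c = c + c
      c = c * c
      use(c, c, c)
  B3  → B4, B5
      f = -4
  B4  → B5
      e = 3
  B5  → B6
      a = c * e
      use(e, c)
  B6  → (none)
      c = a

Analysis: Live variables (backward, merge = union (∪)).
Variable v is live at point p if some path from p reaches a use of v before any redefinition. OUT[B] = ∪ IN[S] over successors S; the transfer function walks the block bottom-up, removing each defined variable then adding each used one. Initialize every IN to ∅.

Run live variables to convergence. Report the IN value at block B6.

Converged values:
  B0:   IN={b, c, d, e}   OUT={b, c, d, e}
  B1:   IN={b, d, e}   OUT={b, c, d, e}
  B2:   IN={b, c, d, e}   OUT={b, c, d, e}
  B3:   IN={c, e}   OUT={c, e}
  B4:   IN={c}   OUT={c, e}
  B5:   IN={c, e}   OUT={a}
  B6:   IN={a}   OUT={}

B6 is the boundary node: OUT[B6] = {}
Applying B6's transfer function to that OUT value gives IN[B6] (row B6 above).

Answer: {a}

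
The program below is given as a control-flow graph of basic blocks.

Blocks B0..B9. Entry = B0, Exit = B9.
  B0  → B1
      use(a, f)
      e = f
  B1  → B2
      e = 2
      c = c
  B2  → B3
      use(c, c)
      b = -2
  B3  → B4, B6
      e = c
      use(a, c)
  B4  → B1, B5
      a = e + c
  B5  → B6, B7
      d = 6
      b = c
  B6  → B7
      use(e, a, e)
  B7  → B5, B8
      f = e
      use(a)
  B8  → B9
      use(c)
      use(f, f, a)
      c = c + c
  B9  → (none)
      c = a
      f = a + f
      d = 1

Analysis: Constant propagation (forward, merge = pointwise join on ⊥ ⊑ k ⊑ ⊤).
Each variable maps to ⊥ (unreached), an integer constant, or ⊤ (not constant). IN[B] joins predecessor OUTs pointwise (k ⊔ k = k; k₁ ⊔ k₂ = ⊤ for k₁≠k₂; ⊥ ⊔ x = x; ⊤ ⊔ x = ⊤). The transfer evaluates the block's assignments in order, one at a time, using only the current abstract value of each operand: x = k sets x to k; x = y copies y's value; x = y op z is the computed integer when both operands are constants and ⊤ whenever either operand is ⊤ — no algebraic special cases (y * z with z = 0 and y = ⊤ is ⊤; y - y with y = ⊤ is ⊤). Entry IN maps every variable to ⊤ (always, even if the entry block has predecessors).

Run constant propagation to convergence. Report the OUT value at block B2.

Answer: {a: ⊤, b: -2, c: ⊤, d: ⊤, e: 2, f: ⊤}

Working:
Fixpoint table:
  B0: | IN=(all ⊤) | OUT=(all ⊤)
  B1: | IN=(all ⊤) | OUT={e:2; rest ⊤}
  B2: | IN={e:2; rest ⊤} | OUT={b:-2, e:2; rest ⊤}
  B3: | IN={b:-2, e:2; rest ⊤} | OUT={b:-2; rest ⊤}
  B4: | IN={b:-2; rest ⊤} | OUT={b:-2; rest ⊤}
  B5: | IN=(all ⊤) | OUT={d:6; rest ⊤}
  B6: | IN=(all ⊤) | OUT=(all ⊤)
  B7: | IN=(all ⊤) | OUT=(all ⊤)
  B8: | IN=(all ⊤) | OUT=(all ⊤)
  B9: | IN=(all ⊤) | OUT={d:1; rest ⊤}

Merge at B2: IN[B2] = OUT[B1] = {a: ⊤, b: ⊤, c: ⊤, d: ⊤, e: 2, f: ⊤}
Applying B2's transfer function to that IN value gives OUT[B2] (row B2 above).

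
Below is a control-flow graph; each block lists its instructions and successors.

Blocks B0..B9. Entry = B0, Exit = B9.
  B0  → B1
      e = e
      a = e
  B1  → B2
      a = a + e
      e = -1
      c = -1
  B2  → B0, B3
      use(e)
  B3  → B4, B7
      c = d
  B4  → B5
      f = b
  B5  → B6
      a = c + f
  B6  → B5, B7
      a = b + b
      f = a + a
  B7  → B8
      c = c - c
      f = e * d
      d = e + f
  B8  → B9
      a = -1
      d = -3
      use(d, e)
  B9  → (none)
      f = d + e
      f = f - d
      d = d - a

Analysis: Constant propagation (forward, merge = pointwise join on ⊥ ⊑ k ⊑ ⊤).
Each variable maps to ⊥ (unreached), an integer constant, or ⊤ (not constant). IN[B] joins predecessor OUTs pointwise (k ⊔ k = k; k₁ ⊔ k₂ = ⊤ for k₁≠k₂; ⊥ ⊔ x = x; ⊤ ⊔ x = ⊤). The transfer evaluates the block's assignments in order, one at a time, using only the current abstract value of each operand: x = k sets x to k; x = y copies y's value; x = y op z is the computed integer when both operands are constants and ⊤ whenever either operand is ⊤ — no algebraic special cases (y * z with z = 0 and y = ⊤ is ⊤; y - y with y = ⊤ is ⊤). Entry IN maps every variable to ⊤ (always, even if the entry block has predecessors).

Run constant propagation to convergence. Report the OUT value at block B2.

Fixpoint table:
  B0:   IN=(all ⊤)   OUT=(all ⊤)
  B1:   IN=(all ⊤)   OUT={c:-1, e:-1; rest ⊤}
  B2:   IN={c:-1, e:-1; rest ⊤}   OUT={c:-1, e:-1; rest ⊤}
  B3:   IN={c:-1, e:-1; rest ⊤}   OUT={e:-1; rest ⊤}
  B4:   IN={e:-1; rest ⊤}   OUT={e:-1; rest ⊤}
  B5:   IN={e:-1; rest ⊤}   OUT={e:-1; rest ⊤}
  B6:   IN={e:-1; rest ⊤}   OUT={e:-1; rest ⊤}
  B7:   IN={e:-1; rest ⊤}   OUT={e:-1; rest ⊤}
  B8:   IN={e:-1; rest ⊤}   OUT={a:-1, d:-3, e:-1; rest ⊤}
  B9:   IN={a:-1, d:-3, e:-1; rest ⊤}   OUT={a:-1, d:-2, e:-1, f:-1; rest ⊤}

Merge at B2: IN[B2] = OUT[B1] = {a: ⊤, b: ⊤, c: -1, d: ⊤, e: -1, f: ⊤}
Applying B2's transfer function to that IN value gives OUT[B2] (row B2 above).

Answer: {a: ⊤, b: ⊤, c: -1, d: ⊤, e: -1, f: ⊤}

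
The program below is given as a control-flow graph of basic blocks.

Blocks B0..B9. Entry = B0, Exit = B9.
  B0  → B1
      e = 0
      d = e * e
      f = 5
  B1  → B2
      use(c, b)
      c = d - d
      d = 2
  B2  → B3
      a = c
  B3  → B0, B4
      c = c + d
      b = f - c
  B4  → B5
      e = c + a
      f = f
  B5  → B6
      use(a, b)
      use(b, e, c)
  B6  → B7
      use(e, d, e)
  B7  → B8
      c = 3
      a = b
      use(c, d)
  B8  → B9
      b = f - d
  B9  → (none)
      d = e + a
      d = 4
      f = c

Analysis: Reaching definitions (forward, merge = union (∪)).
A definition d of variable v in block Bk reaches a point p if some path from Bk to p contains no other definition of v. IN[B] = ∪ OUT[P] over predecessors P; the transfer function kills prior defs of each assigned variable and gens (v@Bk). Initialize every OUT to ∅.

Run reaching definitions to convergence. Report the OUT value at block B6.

Converged values:
  B0:  IN={a@B2, b@B3, c@B3, d@B1, e@B0, f@B0}  OUT={a@B2, b@B3, c@B3, d@B0, e@B0, f@B0}
  B1:  IN={a@B2, b@B3, c@B3, d@B0, e@B0, f@B0}  OUT={a@B2, b@B3, c@B1, d@B1, e@B0, f@B0}
  B2:  IN={a@B2, b@B3, c@B1, d@B1, e@B0, f@B0}  OUT={a@B2, b@B3, c@B1, d@B1, e@B0, f@B0}
  B3:  IN={a@B2, b@B3, c@B1, d@B1, e@B0, f@B0}  OUT={a@B2, b@B3, c@B3, d@B1, e@B0, f@B0}
  B4:  IN={a@B2, b@B3, c@B3, d@B1, e@B0, f@B0}  OUT={a@B2, b@B3, c@B3, d@B1, e@B4, f@B4}
  B5:  IN={a@B2, b@B3, c@B3, d@B1, e@B4, f@B4}  OUT={a@B2, b@B3, c@B3, d@B1, e@B4, f@B4}
  B6:  IN={a@B2, b@B3, c@B3, d@B1, e@B4, f@B4}  OUT={a@B2, b@B3, c@B3, d@B1, e@B4, f@B4}
  B7:  IN={a@B2, b@B3, c@B3, d@B1, e@B4, f@B4}  OUT={a@B7, b@B3, c@B7, d@B1, e@B4, f@B4}
  B8:  IN={a@B7, b@B3, c@B7, d@B1, e@B4, f@B4}  OUT={a@B7, b@B8, c@B7, d@B1, e@B4, f@B4}
  B9:  IN={a@B7, b@B8, c@B7, d@B1, e@B4, f@B4}  OUT={a@B7, b@B8, c@B7, d@B9, e@B4, f@B9}

Merge at B6: IN[B6] = OUT[B5] = {a@B2, b@B3, c@B3, d@B1, e@B4, f@B4}
Applying B6's transfer function to that IN value gives OUT[B6] (row B6 above).

Answer: {a@B2, b@B3, c@B3, d@B1, e@B4, f@B4}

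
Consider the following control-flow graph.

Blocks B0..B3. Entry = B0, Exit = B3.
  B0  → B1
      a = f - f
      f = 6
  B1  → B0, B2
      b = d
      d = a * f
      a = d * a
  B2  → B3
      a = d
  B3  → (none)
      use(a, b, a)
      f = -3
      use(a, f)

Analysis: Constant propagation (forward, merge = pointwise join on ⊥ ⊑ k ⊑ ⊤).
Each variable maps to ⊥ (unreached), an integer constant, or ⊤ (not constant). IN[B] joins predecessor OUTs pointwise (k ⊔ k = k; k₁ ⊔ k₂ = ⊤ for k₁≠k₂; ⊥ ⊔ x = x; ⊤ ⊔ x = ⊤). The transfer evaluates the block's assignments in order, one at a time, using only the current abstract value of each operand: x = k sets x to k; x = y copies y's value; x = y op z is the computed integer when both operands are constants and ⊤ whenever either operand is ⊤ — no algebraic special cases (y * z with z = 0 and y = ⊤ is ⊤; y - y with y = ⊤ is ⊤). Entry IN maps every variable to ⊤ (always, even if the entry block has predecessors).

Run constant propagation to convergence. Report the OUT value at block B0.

Per-block solution:
  B0:  IN=(all ⊤)  OUT={f:6; rest ⊤}
  B1:  IN={f:6; rest ⊤}  OUT={f:6; rest ⊤}
  B2:  IN={f:6; rest ⊤}  OUT={f:6; rest ⊤}
  B3:  IN={f:6; rest ⊤}  OUT={f:-3; rest ⊤}

Merge at B0 (entry node, so the boundary value (all ⊤) is joined with the incoming edge(s)): IN[B0] = (all ⊤) ⊔ OUT[B1] = {a: ⊤, b: ⊤, c: ⊤, d: ⊤, e: ⊤, f: ⊤}
Applying B0's transfer function to that IN value gives OUT[B0] (row B0 above).

Answer: {a: ⊤, b: ⊤, c: ⊤, d: ⊤, e: ⊤, f: 6}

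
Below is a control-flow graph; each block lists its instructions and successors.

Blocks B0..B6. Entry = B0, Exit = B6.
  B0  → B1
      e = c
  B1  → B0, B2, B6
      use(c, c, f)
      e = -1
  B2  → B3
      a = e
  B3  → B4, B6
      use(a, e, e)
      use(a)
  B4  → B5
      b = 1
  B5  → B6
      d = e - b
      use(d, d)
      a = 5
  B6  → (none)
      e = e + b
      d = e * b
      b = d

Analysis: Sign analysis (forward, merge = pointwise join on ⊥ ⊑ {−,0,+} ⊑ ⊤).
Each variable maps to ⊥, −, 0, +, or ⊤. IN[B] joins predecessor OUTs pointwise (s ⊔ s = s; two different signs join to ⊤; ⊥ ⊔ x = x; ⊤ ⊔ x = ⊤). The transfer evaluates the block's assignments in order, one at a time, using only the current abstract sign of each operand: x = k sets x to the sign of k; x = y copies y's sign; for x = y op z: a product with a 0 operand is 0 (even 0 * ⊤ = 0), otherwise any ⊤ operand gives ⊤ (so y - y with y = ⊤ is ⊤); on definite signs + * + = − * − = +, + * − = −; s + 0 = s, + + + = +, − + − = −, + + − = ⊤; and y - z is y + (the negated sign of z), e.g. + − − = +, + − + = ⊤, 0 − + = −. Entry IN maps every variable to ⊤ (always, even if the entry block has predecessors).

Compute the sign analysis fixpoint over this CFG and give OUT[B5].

Answer: {a: +, b: +, c: ⊤, d: -, e: -, f: ⊤}

Trace:
Per-block solution:
  B0:   IN=(all ⊤)   OUT=(all ⊤)
  B1:   IN=(all ⊤)   OUT={e:-; rest ⊤}
  B2:   IN={e:-; rest ⊤}   OUT={a:-, e:-; rest ⊤}
  B3:   IN={a:-, e:-; rest ⊤}   OUT={a:-, e:-; rest ⊤}
  B4:   IN={a:-, e:-; rest ⊤}   OUT={a:-, b:+, e:-; rest ⊤}
  B5:   IN={a:-, b:+, e:-; rest ⊤}   OUT={a:+, b:+, d:-, e:-; rest ⊤}
  B6:   IN={e:-; rest ⊤}   OUT=(all ⊤)

Merge at B5: IN[B5] = OUT[B4] = {a: -, b: +, c: ⊤, d: ⊤, e: -, f: ⊤}
Applying B5's transfer function to that IN value gives OUT[B5] (row B5 above).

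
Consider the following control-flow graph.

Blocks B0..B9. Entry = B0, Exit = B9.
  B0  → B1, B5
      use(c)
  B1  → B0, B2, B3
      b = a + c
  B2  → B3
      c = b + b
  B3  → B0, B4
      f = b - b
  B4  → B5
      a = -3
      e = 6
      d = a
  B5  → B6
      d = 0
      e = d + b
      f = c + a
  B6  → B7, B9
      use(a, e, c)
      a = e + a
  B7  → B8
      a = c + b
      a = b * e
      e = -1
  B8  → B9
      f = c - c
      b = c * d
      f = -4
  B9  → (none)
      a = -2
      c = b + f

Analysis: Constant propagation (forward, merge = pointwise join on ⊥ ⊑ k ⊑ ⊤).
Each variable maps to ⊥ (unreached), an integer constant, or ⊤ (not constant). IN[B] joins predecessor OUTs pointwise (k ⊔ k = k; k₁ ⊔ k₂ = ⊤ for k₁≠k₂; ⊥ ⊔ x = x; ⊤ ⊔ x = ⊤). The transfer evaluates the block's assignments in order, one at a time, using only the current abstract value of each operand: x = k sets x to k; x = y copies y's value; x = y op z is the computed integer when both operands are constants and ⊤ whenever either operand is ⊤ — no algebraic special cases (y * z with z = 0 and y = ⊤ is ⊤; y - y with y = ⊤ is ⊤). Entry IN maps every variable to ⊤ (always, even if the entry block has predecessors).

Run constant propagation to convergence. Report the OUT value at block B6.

Per-block solution:
  B0: | IN=(all ⊤) | OUT=(all ⊤)
  B1: | IN=(all ⊤) | OUT=(all ⊤)
  B2: | IN=(all ⊤) | OUT=(all ⊤)
  B3: | IN=(all ⊤) | OUT=(all ⊤)
  B4: | IN=(all ⊤) | OUT={a:-3, d:-3, e:6; rest ⊤}
  B5: | IN=(all ⊤) | OUT={d:0; rest ⊤}
  B6: | IN={d:0; rest ⊤} | OUT={d:0; rest ⊤}
  B7: | IN={d:0; rest ⊤} | OUT={d:0, e:-1; rest ⊤}
  B8: | IN={d:0, e:-1; rest ⊤} | OUT={d:0, e:-1, f:-4; rest ⊤}
  B9: | IN={d:0; rest ⊤} | OUT={a:-2, d:0; rest ⊤}

Merge at B6: IN[B6] = OUT[B5] = {a: ⊤, b: ⊤, c: ⊤, d: 0, e: ⊤, f: ⊤}
Applying B6's transfer function to that IN value gives OUT[B6] (row B6 above).

Answer: {a: ⊤, b: ⊤, c: ⊤, d: 0, e: ⊤, f: ⊤}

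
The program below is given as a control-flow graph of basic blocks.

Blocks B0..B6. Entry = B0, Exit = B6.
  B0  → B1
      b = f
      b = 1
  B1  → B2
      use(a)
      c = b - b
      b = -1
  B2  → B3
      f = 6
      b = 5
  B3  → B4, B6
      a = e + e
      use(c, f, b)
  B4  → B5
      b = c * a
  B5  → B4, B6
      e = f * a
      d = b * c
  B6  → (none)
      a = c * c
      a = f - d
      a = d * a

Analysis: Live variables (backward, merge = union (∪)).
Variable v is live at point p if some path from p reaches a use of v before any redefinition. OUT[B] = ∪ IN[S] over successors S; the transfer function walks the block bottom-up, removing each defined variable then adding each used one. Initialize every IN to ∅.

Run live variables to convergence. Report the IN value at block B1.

Answer: {a, b, d, e}

Trace:
Per-block solution:
  B0: | IN={a, d, e, f} | OUT={a, b, d, e}
  B1: | IN={a, b, d, e} | OUT={c, d, e}
  B2: | IN={c, d, e} | OUT={b, c, d, e, f}
  B3: | IN={b, c, d, e, f} | OUT={a, c, d, f}
  B4: | IN={a, c, f} | OUT={a, b, c, f}
  B5: | IN={a, b, c, f} | OUT={a, c, d, f}
  B6: | IN={c, d, f} | OUT={}

Merge at B1: OUT[B1] = IN[B2] = {c, d, e}
Applying B1's transfer function to that OUT value gives IN[B1] (row B1 above).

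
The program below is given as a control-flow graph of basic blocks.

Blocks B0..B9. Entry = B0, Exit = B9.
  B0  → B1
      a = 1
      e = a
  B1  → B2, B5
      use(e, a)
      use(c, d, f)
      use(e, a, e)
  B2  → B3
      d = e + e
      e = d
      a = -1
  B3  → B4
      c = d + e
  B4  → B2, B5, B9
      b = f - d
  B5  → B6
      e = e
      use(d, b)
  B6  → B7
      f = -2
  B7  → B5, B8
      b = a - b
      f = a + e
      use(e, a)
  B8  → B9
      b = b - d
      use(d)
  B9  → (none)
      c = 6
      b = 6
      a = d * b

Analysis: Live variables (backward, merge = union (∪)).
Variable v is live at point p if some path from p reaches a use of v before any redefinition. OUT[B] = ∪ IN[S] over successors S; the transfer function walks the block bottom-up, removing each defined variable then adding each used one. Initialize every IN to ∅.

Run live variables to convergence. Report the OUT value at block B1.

Per-block solution:
  B0: | IN={b, c, d, f} | OUT={a, b, c, d, e, f}
  B1: | IN={a, b, c, d, e, f} | OUT={a, b, d, e, f}
  B2: | IN={e, f} | OUT={a, d, e, f}
  B3: | IN={a, d, e, f} | OUT={a, d, e, f}
  B4: | IN={a, d, e, f} | OUT={a, b, d, e, f}
  B5: | IN={a, b, d, e} | OUT={a, b, d, e}
  B6: | IN={a, b, d, e} | OUT={a, b, d, e}
  B7: | IN={a, b, d, e} | OUT={a, b, d, e}
  B8: | IN={b, d} | OUT={d}
  B9: | IN={d} | OUT={}

Merge at B1: OUT[B1] = IN[B2] ⊔ IN[B5] = {a, b, d, e, f}

Answer: {a, b, d, e, f}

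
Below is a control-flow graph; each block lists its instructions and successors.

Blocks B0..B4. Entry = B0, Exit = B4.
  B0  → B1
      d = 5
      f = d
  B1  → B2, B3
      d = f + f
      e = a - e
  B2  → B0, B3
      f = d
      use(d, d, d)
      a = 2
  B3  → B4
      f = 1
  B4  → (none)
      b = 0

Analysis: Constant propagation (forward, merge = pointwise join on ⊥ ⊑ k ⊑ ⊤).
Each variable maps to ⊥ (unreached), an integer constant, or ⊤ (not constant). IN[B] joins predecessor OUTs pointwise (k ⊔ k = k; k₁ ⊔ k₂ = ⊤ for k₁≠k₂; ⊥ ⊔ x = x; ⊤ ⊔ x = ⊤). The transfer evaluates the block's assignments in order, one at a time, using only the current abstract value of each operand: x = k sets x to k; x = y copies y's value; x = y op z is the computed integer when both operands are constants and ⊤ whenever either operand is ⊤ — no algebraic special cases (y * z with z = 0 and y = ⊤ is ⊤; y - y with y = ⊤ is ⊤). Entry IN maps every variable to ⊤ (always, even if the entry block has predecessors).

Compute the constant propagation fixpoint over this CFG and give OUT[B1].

Per-block solution:
  B0:   IN=(all ⊤)   OUT={d:5, f:5; rest ⊤}
  B1:   IN={d:5, f:5; rest ⊤}   OUT={d:10, f:5; rest ⊤}
  B2:   IN={d:10, f:5; rest ⊤}   OUT={a:2, d:10, f:10; rest ⊤}
  B3:   IN={d:10; rest ⊤}   OUT={d:10, f:1; rest ⊤}
  B4:   IN={d:10, f:1; rest ⊤}   OUT={b:0, d:10, f:1; rest ⊤}

Merge at B1: IN[B1] = OUT[B0] = {a: ⊤, b: ⊤, c: ⊤, d: 5, e: ⊤, f: 5}
Applying B1's transfer function to that IN value gives OUT[B1] (row B1 above).

Answer: {a: ⊤, b: ⊤, c: ⊤, d: 10, e: ⊤, f: 5}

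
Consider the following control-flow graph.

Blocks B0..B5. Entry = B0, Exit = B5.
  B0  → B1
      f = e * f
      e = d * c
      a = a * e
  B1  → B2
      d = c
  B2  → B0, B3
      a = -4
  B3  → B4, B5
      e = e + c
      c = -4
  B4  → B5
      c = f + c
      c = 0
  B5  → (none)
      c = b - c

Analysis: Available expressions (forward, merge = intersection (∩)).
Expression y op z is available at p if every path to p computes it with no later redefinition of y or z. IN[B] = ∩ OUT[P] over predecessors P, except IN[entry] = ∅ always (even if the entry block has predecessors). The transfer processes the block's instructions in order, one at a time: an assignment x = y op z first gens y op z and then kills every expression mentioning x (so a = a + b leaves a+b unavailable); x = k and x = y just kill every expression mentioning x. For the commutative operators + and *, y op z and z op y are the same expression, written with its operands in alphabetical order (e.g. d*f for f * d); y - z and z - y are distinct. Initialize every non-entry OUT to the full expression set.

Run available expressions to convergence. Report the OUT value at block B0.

Per-block solution:
  B0:  IN={}  OUT={c*d}
  B1:  IN={c*d}  OUT={}
  B2:  IN={}  OUT={}
  B3:  IN={}  OUT={}
  B4:  IN={}  OUT={}
  B5:  IN={}  OUT={}

Merge at B0 (entry node, so the boundary value {} is joined with the incoming edge(s)): IN[B0] = {} ∩ OUT[B2] = {}
Applying B0's transfer function to that IN value gives OUT[B0] (row B0 above).

Answer: {c*d}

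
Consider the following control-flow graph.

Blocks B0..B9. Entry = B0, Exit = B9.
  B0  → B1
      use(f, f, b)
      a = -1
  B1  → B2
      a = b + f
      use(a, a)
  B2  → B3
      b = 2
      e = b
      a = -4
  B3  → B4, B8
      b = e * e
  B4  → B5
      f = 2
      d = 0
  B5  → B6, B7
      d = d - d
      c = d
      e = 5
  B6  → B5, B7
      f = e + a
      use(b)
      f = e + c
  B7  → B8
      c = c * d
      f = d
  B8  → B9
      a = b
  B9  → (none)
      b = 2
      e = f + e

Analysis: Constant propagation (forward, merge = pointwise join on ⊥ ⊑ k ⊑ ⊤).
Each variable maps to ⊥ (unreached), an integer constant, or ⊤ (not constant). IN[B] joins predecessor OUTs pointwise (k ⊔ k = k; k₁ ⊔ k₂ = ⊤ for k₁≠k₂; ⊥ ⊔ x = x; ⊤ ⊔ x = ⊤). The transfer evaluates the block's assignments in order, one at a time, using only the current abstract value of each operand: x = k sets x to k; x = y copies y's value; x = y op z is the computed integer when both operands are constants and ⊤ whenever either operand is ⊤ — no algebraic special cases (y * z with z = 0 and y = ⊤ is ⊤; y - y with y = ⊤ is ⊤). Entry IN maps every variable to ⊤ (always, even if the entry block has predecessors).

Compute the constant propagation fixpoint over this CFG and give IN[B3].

Fixpoint table:
  B0:   IN=(all ⊤)   OUT={a:-1; rest ⊤}
  B1:   IN={a:-1; rest ⊤}   OUT=(all ⊤)
  B2:   IN=(all ⊤)   OUT={a:-4, b:2, e:2; rest ⊤}
  B3:   IN={a:-4, b:2, e:2; rest ⊤}   OUT={a:-4, b:4, e:2; rest ⊤}
  B4:   IN={a:-4, b:4, e:2; rest ⊤}   OUT={a:-4, b:4, d:0, e:2, f:2; rest ⊤}
  B5:   IN={a:-4, b:4, d:0; rest ⊤}   OUT={a:-4, b:4, c:0, d:0, e:5; rest ⊤}
  B6:   IN={a:-4, b:4, c:0, d:0, e:5; rest ⊤}   OUT={a:-4, b:4, c:0, d:0, e:5, f:5; rest ⊤}
  B7:   IN={a:-4, b:4, c:0, d:0, e:5; rest ⊤}   OUT={a:-4, b:4, c:0, d:0, e:5, f:0; rest ⊤}
  B8:   IN={a:-4, b:4; rest ⊤}   OUT={a:4, b:4; rest ⊤}
  B9:   IN={a:4, b:4; rest ⊤}   OUT={a:4, b:2; rest ⊤}

Merge at B3: IN[B3] = OUT[B2] = {a: -4, b: 2, c: ⊤, d: ⊤, e: 2, f: ⊤}

Answer: {a: -4, b: 2, c: ⊤, d: ⊤, e: 2, f: ⊤}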